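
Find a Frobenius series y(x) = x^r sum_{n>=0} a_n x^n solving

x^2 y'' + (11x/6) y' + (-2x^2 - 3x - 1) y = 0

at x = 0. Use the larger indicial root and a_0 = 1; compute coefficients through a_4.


Write in Frobenius form y'' + (p(x)/x) y' + (q(x)/x^2) y = 0:
  p(x) = 11/6,  q(x) = -2x^2 - 3x - 1.
Indicial equation: r(r-1) + (11/6) r + (-1) = 0 -> roots r_1 = 2/3, r_2 = -3/2.
Take r = r_1 = 2/3. Let y(x) = x^r sum_{n>=0} a_n x^n with a_0 = 1.
Substitute y = x^r sum a_n x^n and match x^{r+n}. The recurrence is
  D(n) a_n - 3 a_{n-1} - 2 a_{n-2} = 0,  where D(n) = (r+n)(r+n-1) + (11/6)(r+n) + (-1).
  a_n = [3 a_{n-1} + 2 a_{n-2}] / D(n).
Since the indicial polynomial factors as (r - r_1)(r - r_2), D(n) = (r_1 + n - r_1)(r_1 + n - r_2) = n(n + 13/6).
Evaluating step by step (a_0 = 1):
  n = 1: D(1) = 1(1 + 13/6) = 19/6; numerator = 3(1) = 3; a_1 = (3)/(19/6) = 18/19
  n = 2: D(2) = 2(2 + 13/6) = 25/3; numerator = 3(18/19) + 2(1) = 92/19; a_2 = (92/19)/(25/3) = 276/475
  n = 3: D(3) = 3(3 + 13/6) = 31/2; numerator = 3(276/475) + 2(18/19) = 1728/475; a_3 = (1728/475)/(31/2) = 3456/14725
  n = 4: D(4) = 4(4 + 13/6) = 74/3; numerator = 3(3456/14725) + 2(276/475) = 5496/2945; a_4 = (5496/2945)/(74/3) = 8244/108965

r = 2/3; a_0 = 1; a_1 = 18/19; a_2 = 276/475; a_3 = 3456/14725; a_4 = 8244/108965


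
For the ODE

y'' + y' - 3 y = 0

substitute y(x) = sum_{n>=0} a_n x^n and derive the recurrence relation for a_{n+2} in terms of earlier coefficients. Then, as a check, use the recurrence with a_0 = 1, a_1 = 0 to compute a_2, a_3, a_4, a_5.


Substitute y = sum_n a_n x^n.
y''(x) has coefficient (n+2)(n+1) a_{n+2} at x^n;
y'(x) has coefficient (n+1) a_{n+1} at x^n;
-3 y(x) has coefficient -3 a_n at x^n.
Matching x^n: (n+2)(n+1) a_{n+2} + (n+1) a_{n+1} - 3 a_n = 0.
Thus a_{n+2} = [-(n+1) a_{n+1} + 3 a_n] / ((n+1)(n+2)).

Check with a_0 = 1, a_1 = 0 (apply the recurrence for n = 0, 1, 2, 3): a_0 = 1, a_1 = 0, a_2 = 3/2, a_3 = -1/2, a_4 = 1/2, a_5 = -7/40.

a_(n+2) = [-(n+1) a_(n+1) + 3 a_n] / ((n+1)(n+2)); check: a_0 = 1, a_1 = 0, a_2 = 3/2, a_3 = -1/2, a_4 = 1/2, a_5 = -7/40


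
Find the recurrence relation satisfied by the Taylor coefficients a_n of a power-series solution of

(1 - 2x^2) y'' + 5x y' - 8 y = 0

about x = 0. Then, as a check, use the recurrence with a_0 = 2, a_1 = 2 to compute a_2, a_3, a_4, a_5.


Substitute y = sum_n a_n x^n.
(1 - 2 x^2) y'' contributes (n+2)(n+1) a_{n+2} - 2 n(n-1) a_n at x^n.
5 x y'(x) contributes 5 n a_n at x^n.
-8 y(x) contributes -8 a_n at x^n.
Matching x^n: (n+2)(n+1) a_{n+2} + (-2 n(n-1) + 5 n - 8) a_n = 0.
Thus a_{n+2} = (2 n(n-1) - 5 n + 8) / ((n+1)(n+2)) * a_n.

Check with a_0 = 2, a_1 = 2 (apply the recurrence for n = 0, 1, 2, 3): a_0 = 2, a_1 = 2, a_2 = 8, a_3 = 1, a_4 = 4/3, a_5 = 1/4.

a_(n+2) = (2 n(n-1) - 5 n + 8) / ((n+1)(n+2)) * a_n; check: a_0 = 2, a_1 = 2, a_2 = 8, a_3 = 1, a_4 = 4/3, a_5 = 1/4


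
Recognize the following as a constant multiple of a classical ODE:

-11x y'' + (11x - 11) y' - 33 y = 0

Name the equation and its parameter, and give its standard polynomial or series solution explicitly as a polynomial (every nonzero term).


All three coefficients share the factor -11; dividing through by -11 gives  x y'' + (1 - x) y' + 3 y = 0.
This matches the Laguerre equation x y'' + (1 - x) y' + n y = 0 with n = 3; the polynomial solution is L_3(x).
With y = sum_k a_k x^k, matching x^k gives (k+1)k a_{k+1} + (k+1) a_{k+1} - k a_k + n a_k = 0, i.e. (k+1)^2 a_{k+1} = (k - n) a_k = (k - 3) a_k. The right side vanishes at k = 3, so the series terminates at degree 3.
Standard normalization L_n(0) = 1 gives a_0 = 1. Work upward with a_{k+1} = (k - 3) a_k / (k+1)^2:
  a_1 = (0 - 3)(1) / 1^2 = -3/1 = -3
  a_2 = (1 - 3)(-3) / 2^2 = 6/4 = 3/2
  a_3 = (2 - 3)(3/2) / 3^2 = (-3/2)/9 = -1/6
Hence L_3(x) = -x^3/6 + 3 x^2/2 - 3 x + 1.

L_3(x); series = -x^3/6 + 3 x^2/2 - 3 x + 1


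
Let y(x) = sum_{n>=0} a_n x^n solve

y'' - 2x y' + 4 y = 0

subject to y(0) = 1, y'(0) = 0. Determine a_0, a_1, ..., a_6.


Ansatz: y(x) = sum_{n>=0} a_n x^n, so y'(x) = sum_{n>=1} n a_n x^(n-1) and y''(x) = sum_{n>=2} n(n-1) a_n x^(n-2).
Substitute into P(x) y'' + Q(x) y' + R(x) y = 0 with P(x) = 1, Q(x) = -2x, R(x) = 4, and match powers of x.
Initial conditions: a_0 = 1, a_1 = 0.
Setting the coefficient of each power of x to zero and solving order by order (substituting the coefficients already found):
  x^0: 2 a_2 + 4 a_0 = 0  ->  2 a_2 = -4 a_0 = -4  ->  a_2 = -2
  x^1: 6 a_3 + 2 a_1 = 0  ->  6 a_3 = -2 a_1 = 0  ->  a_3 = 0
  x^2: 12 a_4 = 0  ->  a_4 = 0
  x^3: 20 a_5 - 2 a_3 = 0  ->  20 a_5 = 2 a_3 = 0  ->  a_5 = 0
  x^4: 30 a_6 - 4 a_4 = 0  ->  30 a_6 = 4 a_4 = 0  ->  a_6 = 0
Truncated series: y(x) = 1 - 2 x^2 + O(x^7).

a_0 = 1; a_1 = 0; a_2 = -2; a_3 = 0; a_4 = 0; a_5 = 0; a_6 = 0


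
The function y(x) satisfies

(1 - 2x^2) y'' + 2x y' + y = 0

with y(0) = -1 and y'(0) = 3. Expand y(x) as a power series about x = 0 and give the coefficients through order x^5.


Ansatz: y(x) = sum_{n>=0} a_n x^n, so y'(x) = sum_{n>=1} n a_n x^(n-1) and y''(x) = sum_{n>=2} n(n-1) a_n x^(n-2).
Substitute into P(x) y'' + Q(x) y' + R(x) y = 0 with P(x) = 1 - 2x^2, Q(x) = 2x, R(x) = 1, and match powers of x.
Initial conditions: a_0 = -1, a_1 = 3.
Setting the coefficient of each power of x to zero and solving order by order (substituting the coefficients already found):
  x^0: 2 a_2 + a_0 = 0  ->  2 a_2 = -a_0 = 1  ->  a_2 = 1/2
  x^1: 6 a_3 + 3 a_1 = 0  ->  6 a_3 = -3 a_1 = -9  ->  a_3 = -3/2
  x^2: 12 a_4 + a_2 = 0  ->  12 a_4 = -a_2 = -1/2  ->  a_4 = -1/24
  x^3: 20 a_5 - 5 a_3 = 0  ->  20 a_5 = 5 a_3 = -15/2  ->  a_5 = -3/8
Truncated series: y(x) = -1 + 3 x + (1/2) x^2 - (3/2) x^3 - (1/24) x^4 - (3/8) x^5 + O(x^6).

a_0 = -1; a_1 = 3; a_2 = 1/2; a_3 = -3/2; a_4 = -1/24; a_5 = -3/8


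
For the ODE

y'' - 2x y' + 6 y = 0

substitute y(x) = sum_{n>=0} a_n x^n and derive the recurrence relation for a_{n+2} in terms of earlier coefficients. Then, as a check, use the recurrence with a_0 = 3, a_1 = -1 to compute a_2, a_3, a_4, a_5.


Substitute y = sum_n a_n x^n.
y''(x) has coefficient (n+2)(n+1) a_{n+2} at x^n;
-2 x y'(x) has coefficient -2 n a_n at x^n (shift);
6 y(x) has coefficient 6 a_n at x^n.
Matching x^n: (n+2)(n+1) a_{n+2} + (-2n + 6) a_n = 0.
Thus a_{n+2} = (2n - 6) / ((n+1)(n+2)) * a_n.

Check with a_0 = 3, a_1 = -1 (apply the recurrence for n = 0, 1, 2, 3): a_0 = 3, a_1 = -1, a_2 = -9, a_3 = 2/3, a_4 = 3/2, a_5 = 0.

a_(n+2) = (2n - 6) / ((n+1)(n+2)) * a_n; check: a_0 = 3, a_1 = -1, a_2 = -9, a_3 = 2/3, a_4 = 3/2, a_5 = 0


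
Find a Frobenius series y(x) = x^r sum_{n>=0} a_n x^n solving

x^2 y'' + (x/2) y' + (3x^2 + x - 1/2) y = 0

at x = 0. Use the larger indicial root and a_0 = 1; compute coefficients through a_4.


Write in Frobenius form y'' + (p(x)/x) y' + (q(x)/x^2) y = 0:
  p(x) = 1/2,  q(x) = 3x^2 + x - 1/2.
Indicial equation: r(r-1) + (1/2) r + (-1/2) = 0 -> roots r_1 = 1, r_2 = -1/2.
Take r = r_1 = 1. Let y(x) = x^r sum_{n>=0} a_n x^n with a_0 = 1.
Substitute y = x^r sum a_n x^n and match x^{r+n}. The recurrence is
  D(n) a_n + 1 a_{n-1} + 3 a_{n-2} = 0,  where D(n) = (r+n)(r+n-1) + (1/2)(r+n) + (-1/2).
  a_n = [-1 a_{n-1} - 3 a_{n-2}] / D(n).
Since the indicial polynomial factors as (r - r_1)(r - r_2), D(n) = (r_1 + n - r_1)(r_1 + n - r_2) = n(n + 3/2).
Evaluating step by step (a_0 = 1):
  n = 1: D(1) = 1(1 + 3/2) = 5/2; numerator = -1(1) = -1; a_1 = (-1)/(5/2) = -2/5
  n = 2: D(2) = 2(2 + 3/2) = 7; numerator = -1(-2/5) - 3(1) = -13/5; a_2 = (-13/5)/(7) = -13/35
  n = 3: D(3) = 3(3 + 3/2) = 27/2; numerator = -1(-13/35) - 3(-2/5) = 11/7; a_3 = (11/7)/(27/2) = 22/189
  n = 4: D(4) = 4(4 + 3/2) = 22; numerator = -1(22/189) - 3(-13/35) = 943/945; a_4 = (943/945)/(22) = 943/20790

r = 1; a_0 = 1; a_1 = -2/5; a_2 = -13/35; a_3 = 22/189; a_4 = 943/20790


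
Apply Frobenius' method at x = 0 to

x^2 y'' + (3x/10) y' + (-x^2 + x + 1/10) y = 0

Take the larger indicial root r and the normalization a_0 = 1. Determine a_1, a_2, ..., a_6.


Write in Frobenius form y'' + (p(x)/x) y' + (q(x)/x^2) y = 0:
  p(x) = 3/10,  q(x) = -x^2 + x + 1/10.
Indicial equation: r(r-1) + (3/10) r + (1/10) = 0 -> roots r_1 = 1/2, r_2 = 1/5.
Take r = r_1 = 1/2. Let y(x) = x^r sum_{n>=0} a_n x^n with a_0 = 1.
Substitute y = x^r sum a_n x^n and match x^{r+n}. The recurrence is
  D(n) a_n + 1 a_{n-1} - 1 a_{n-2} = 0,  where D(n) = (r+n)(r+n-1) + (3/10)(r+n) + (1/10).
  a_n = [-1 a_{n-1} + 1 a_{n-2}] / D(n).
Since the indicial polynomial factors as (r - r_1)(r - r_2), D(n) = (r_1 + n - r_1)(r_1 + n - r_2) = n(n + 3/10).
Evaluating step by step (a_0 = 1):
  n = 1: D(1) = 1(1 + 3/10) = 13/10; numerator = -1(1) = -1; a_1 = (-1)/(13/10) = -10/13
  n = 2: D(2) = 2(2 + 3/10) = 23/5; numerator = -1(-10/13) + 1(1) = 23/13; a_2 = (23/13)/(23/5) = 5/13
  n = 3: D(3) = 3(3 + 3/10) = 99/10; numerator = -1(5/13) + 1(-10/13) = -15/13; a_3 = (-15/13)/(99/10) = -50/429
  n = 4: D(4) = 4(4 + 3/10) = 86/5; numerator = -1(-50/429) + 1(5/13) = 215/429; a_4 = (215/429)/(86/5) = 25/858
  n = 5: D(5) = 5(5 + 3/10) = 53/2; numerator = -1(25/858) + 1(-50/429) = -125/858; a_5 = (-125/858)/(53/2) = -125/22737
  n = 6: D(6) = 6(6 + 3/10) = 189/5; numerator = -1(-125/22737) + 1(25/858) = 525/15158; a_6 = (525/15158)/(189/5) = 125/136422

r = 1/2; a_0 = 1; a_1 = -10/13; a_2 = 5/13; a_3 = -50/429; a_4 = 25/858; a_5 = -125/22737; a_6 = 125/136422


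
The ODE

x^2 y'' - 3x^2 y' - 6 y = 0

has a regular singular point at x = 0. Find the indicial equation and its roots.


Divide by x^2 to reach normal form y'' + P_1(x) y' + P_2(x) y = 0 with P_1(x) = -3 and P_2(x) = -6/x^2.
x = 0 is a singular point because the y-coefficient -6/x^2 has a pole at x = 0.
It is a regular singular point because x P_1(x) = p(x) = -3x and x^2 P_2(x) = q(x) = -6 are polynomials, hence analytic at x = 0.
p(0) = 0,  q(0) = -6.
Indicial equation: r(r-1) + p(0) r + q(0) = 0, i.e. r^2 + (p(0) - 1) r + q(0) = 0, i.e. r^2 - 1 r - 6 = 0.
Discriminant: (-1)^2 - 4(-6) = 25, so r = (1 ± 5)/2.
Solving: r_1 = 3, r_2 = -2.

indicial: r^2 - 1 r - 6 = 0; roots r_1 = 3, r_2 = -2


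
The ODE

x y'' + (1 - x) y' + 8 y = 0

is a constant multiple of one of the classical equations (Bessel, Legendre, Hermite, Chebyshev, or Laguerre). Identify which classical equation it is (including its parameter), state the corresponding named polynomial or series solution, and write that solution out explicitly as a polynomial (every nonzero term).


The equation is already in a standard form:  x y'' + (1 - x) y' + 8 y = 0.
This matches the Laguerre equation x y'' + (1 - x) y' + n y = 0 with n = 8; the polynomial solution is L_8(x).
With y = sum_k a_k x^k, matching x^k gives (k+1)k a_{k+1} + (k+1) a_{k+1} - k a_k + n a_k = 0, i.e. (k+1)^2 a_{k+1} = (k - n) a_k = (k - 8) a_k. The right side vanishes at k = 8, so the series terminates at degree 8.
Standard normalization L_n(0) = 1 gives a_0 = 1. Work upward with a_{k+1} = (k - 8) a_k / (k+1)^2:
  a_1 = (0 - 8)(1) / 1^2 = -8/1 = -8
  a_2 = (1 - 8)(-8) / 2^2 = 56/4 = 14
  a_3 = (2 - 8)(14) / 3^2 = -84/9 = -28/3
  a_4 = (3 - 8)(-28/3) / 4^2 = (140/3)/16 = 35/12
  a_5 = (4 - 8)(35/12) / 5^2 = (-35/3)/25 = -7/15
  a_6 = (5 - 8)(-7/15) / 6^2 = (7/5)/36 = 7/180
  a_7 = (6 - 8)(7/180) / 7^2 = (-7/90)/49 = -1/630
  a_8 = (7 - 8)(-1/630) / 8^2 = (1/630)/64 = 1/40320
Hence L_8(x) = x^8/40320 - x^7/630 + 7 x^6/180 - 7 x^5/15 + 35 x^4/12 - 28 x^3/3 + 14 x^2 - 8 x + 1.

L_8(x); series = x^8/40320 - x^7/630 + 7 x^6/180 - 7 x^5/15 + 35 x^4/12 - 28 x^3/3 + 14 x^2 - 8 x + 1


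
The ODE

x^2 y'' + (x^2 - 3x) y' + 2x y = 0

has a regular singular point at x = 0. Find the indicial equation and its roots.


Divide by x^2 to reach normal form y'' + P_1(x) y' + P_2(x) y = 0 with P_1(x) = 1 - 3/x and P_2(x) = 2/x.
x = 0 is a singular point because the y'-coefficient 1 - 3/x has a pole at x = 0 and the y-coefficient 2/x has a pole at x = 0.
It is a regular singular point because x P_1(x) = p(x) = x - 3 and x^2 P_2(x) = q(x) = 2x are polynomials, hence analytic at x = 0.
p(0) = -3,  q(0) = 0.
Indicial equation: r(r-1) + p(0) r + q(0) = 0, i.e. r^2 + (p(0) - 1) r + q(0) = 0, i.e. r^2 - 4 r = 0.
Discriminant: (-4)^2 - 4(0) = 16, so r = (4 ± 4)/2.
Solving: r_1 = 4, r_2 = 0.

indicial: r^2 - 4 r = 0; roots r_1 = 4, r_2 = 0


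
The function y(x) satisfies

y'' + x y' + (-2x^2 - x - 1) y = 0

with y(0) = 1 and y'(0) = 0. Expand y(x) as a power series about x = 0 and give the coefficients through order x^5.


Ansatz: y(x) = sum_{n>=0} a_n x^n, so y'(x) = sum_{n>=1} n a_n x^(n-1) and y''(x) = sum_{n>=2} n(n-1) a_n x^(n-2).
Substitute into P(x) y'' + Q(x) y' + R(x) y = 0 with P(x) = 1, Q(x) = x, R(x) = -2x^2 - x - 1, and match powers of x.
Initial conditions: a_0 = 1, a_1 = 0.
Setting the coefficient of each power of x to zero and solving order by order (substituting the coefficients already found):
  x^0: 2 a_2 - a_0 = 0  ->  2 a_2 = a_0 = 1  ->  a_2 = 1/2
  x^1: 6 a_3 - a_0 = 0  ->  6 a_3 = a_0 = 1  ->  a_3 = 1/6
  x^2: 12 a_4 + a_2 - a_1 - 2 a_0 = 0  ->  12 a_4 = -a_2 + a_1 + 2 a_0 = 3/2  ->  a_4 = 1/8
  x^3: 20 a_5 + 2 a_3 - a_2 - 2 a_1 = 0  ->  20 a_5 = -2 a_3 + a_2 + 2 a_1 = 1/6  ->  a_5 = 1/120
Truncated series: y(x) = 1 + (1/2) x^2 + (1/6) x^3 + (1/8) x^4 + (1/120) x^5 + O(x^6).

a_0 = 1; a_1 = 0; a_2 = 1/2; a_3 = 1/6; a_4 = 1/8; a_5 = 1/120


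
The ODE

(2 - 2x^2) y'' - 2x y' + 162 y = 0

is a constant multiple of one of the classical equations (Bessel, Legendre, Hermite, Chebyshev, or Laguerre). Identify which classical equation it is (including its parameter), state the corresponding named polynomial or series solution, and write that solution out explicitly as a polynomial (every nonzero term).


All three coefficients share the factor 2; dividing through by 2 gives  (1 - x^2) y'' - x y' + 81 y = 0.
This matches the Chebyshev equation (1 - x^2) y'' - x y' + n^2 y = 0 (note the -x y' term, not -2x y') with n^2 = 81, so n = 9; the polynomial solution is T_9(x).
With y = sum_k a_k x^k, matching x^k gives (k+2)(k+1) a_{k+2} = (k^2 - n^2) a_k = (k - 9)(k + 9) a_k. The right side vanishes at k = 9, so the series with the parity of 9 terminates at degree 9.
Standard normalization: leading coefficient of T_n is 2^(n-1), so a_9 = 2^8 = 256. Work downward with a_k = (k+1)(k+2) a_{k+2} / ((k - 9)(k + 9)):
  a_7 = (8)(9)(256) / ((7 - 9)(7 + 9)) = 18432/(-32) = -576
  a_5 = (6)(7)(-576) / ((5 - 9)(5 + 9)) = -24192/(-56) = 432
  a_3 = (4)(5)(432) / ((3 - 9)(3 + 9)) = 8640/(-72) = -120
  a_1 = (2)(3)(-120) / ((1 - 9)(1 + 9)) = -720/(-80) = 9
Hence T_9(x) = 256 x^9 - 576 x^7 + 432 x^5 - 120 x^3 + 9 x.

T_9(x); series = 256 x^9 - 576 x^7 + 432 x^5 - 120 x^3 + 9 x


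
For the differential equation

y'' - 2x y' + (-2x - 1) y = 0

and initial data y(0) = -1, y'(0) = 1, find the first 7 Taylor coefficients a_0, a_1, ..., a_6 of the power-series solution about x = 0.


Ansatz: y(x) = sum_{n>=0} a_n x^n, so y'(x) = sum_{n>=1} n a_n x^(n-1) and y''(x) = sum_{n>=2} n(n-1) a_n x^(n-2).
Substitute into P(x) y'' + Q(x) y' + R(x) y = 0 with P(x) = 1, Q(x) = -2x, R(x) = -2x - 1, and match powers of x.
Initial conditions: a_0 = -1, a_1 = 1.
Setting the coefficient of each power of x to zero and solving order by order (substituting the coefficients already found):
  x^0: 2 a_2 - a_0 = 0  ->  2 a_2 = a_0 = -1  ->  a_2 = -1/2
  x^1: 6 a_3 - 3 a_1 - 2 a_0 = 0  ->  6 a_3 = 3 a_1 + 2 a_0 = 1  ->  a_3 = 1/6
  x^2: 12 a_4 - 5 a_2 - 2 a_1 = 0  ->  12 a_4 = 5 a_2 + 2 a_1 = -1/2  ->  a_4 = -1/24
  x^3: 20 a_5 - 7 a_3 - 2 a_2 = 0  ->  20 a_5 = 7 a_3 + 2 a_2 = 1/6  ->  a_5 = 1/120
  x^4: 30 a_6 - 9 a_4 - 2 a_3 = 0  ->  30 a_6 = 9 a_4 + 2 a_3 = -1/24  ->  a_6 = -1/720
Truncated series: y(x) = -1 + x - (1/2) x^2 + (1/6) x^3 - (1/24) x^4 + (1/120) x^5 - (1/720) x^6 + O(x^7).

a_0 = -1; a_1 = 1; a_2 = -1/2; a_3 = 1/6; a_4 = -1/24; a_5 = 1/120; a_6 = -1/720


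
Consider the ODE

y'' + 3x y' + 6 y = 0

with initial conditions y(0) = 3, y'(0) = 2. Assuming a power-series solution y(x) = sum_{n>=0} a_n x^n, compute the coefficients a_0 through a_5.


Ansatz: y(x) = sum_{n>=0} a_n x^n, so y'(x) = sum_{n>=1} n a_n x^(n-1) and y''(x) = sum_{n>=2} n(n-1) a_n x^(n-2).
Substitute into P(x) y'' + Q(x) y' + R(x) y = 0 with P(x) = 1, Q(x) = 3x, R(x) = 6, and match powers of x.
Initial conditions: a_0 = 3, a_1 = 2.
Setting the coefficient of each power of x to zero and solving order by order (substituting the coefficients already found):
  x^0: 2 a_2 + 6 a_0 = 0  ->  2 a_2 = -6 a_0 = -18  ->  a_2 = -9
  x^1: 6 a_3 + 9 a_1 = 0  ->  6 a_3 = -9 a_1 = -18  ->  a_3 = -3
  x^2: 12 a_4 + 12 a_2 = 0  ->  12 a_4 = -12 a_2 = 108  ->  a_4 = 9
  x^3: 20 a_5 + 15 a_3 = 0  ->  20 a_5 = -15 a_3 = 45  ->  a_5 = 9/4
Truncated series: y(x) = 3 + 2 x - 9 x^2 - 3 x^3 + 9 x^4 + (9/4) x^5 + O(x^6).

a_0 = 3; a_1 = 2; a_2 = -9; a_3 = -3; a_4 = 9; a_5 = 9/4


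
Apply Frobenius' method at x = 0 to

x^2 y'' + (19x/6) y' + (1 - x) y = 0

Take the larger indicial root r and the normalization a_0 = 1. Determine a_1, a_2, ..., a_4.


Write in Frobenius form y'' + (p(x)/x) y' + (q(x)/x^2) y = 0:
  p(x) = 19/6,  q(x) = 1 - x.
Indicial equation: r(r-1) + (19/6) r + (1) = 0 -> roots r_1 = -2/3, r_2 = -3/2.
Take r = r_1 = -2/3. Let y(x) = x^r sum_{n>=0} a_n x^n with a_0 = 1.
Substitute y = x^r sum a_n x^n and match x^{r+n}. The recurrence is
  D(n) a_n - 1 a_{n-1} = 0,  where D(n) = (r+n)(r+n-1) + (19/6)(r+n) + (1).
  a_n = 1 / D(n) * a_{n-1}.
Since the indicial polynomial factors as (r - r_1)(r - r_2), D(n) = (r_1 + n - r_1)(r_1 + n - r_2) = n(n + 5/6).
Evaluating step by step (a_0 = 1):
  n = 1: D(1) = 1(1 + 5/6) = 11/6; numerator = 1(1) = 1; a_1 = (1)/(11/6) = 6/11
  n = 2: D(2) = 2(2 + 5/6) = 17/3; numerator = 1(6/11) = 6/11; a_2 = (6/11)/(17/3) = 18/187
  n = 3: D(3) = 3(3 + 5/6) = 23/2; numerator = 1(18/187) = 18/187; a_3 = (18/187)/(23/2) = 36/4301
  n = 4: D(4) = 4(4 + 5/6) = 58/3; numerator = 1(36/4301) = 36/4301; a_4 = (36/4301)/(58/3) = 54/124729

r = -2/3; a_0 = 1; a_1 = 6/11; a_2 = 18/187; a_3 = 36/4301; a_4 = 54/124729


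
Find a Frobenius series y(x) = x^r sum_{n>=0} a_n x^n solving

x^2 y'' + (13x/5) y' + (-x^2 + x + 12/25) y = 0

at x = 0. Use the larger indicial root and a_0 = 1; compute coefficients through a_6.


Write in Frobenius form y'' + (p(x)/x) y' + (q(x)/x^2) y = 0:
  p(x) = 13/5,  q(x) = -x^2 + x + 12/25.
Indicial equation: r(r-1) + (13/5) r + (12/25) = 0 -> roots r_1 = -2/5, r_2 = -6/5.
Take r = r_1 = -2/5. Let y(x) = x^r sum_{n>=0} a_n x^n with a_0 = 1.
Substitute y = x^r sum a_n x^n and match x^{r+n}. The recurrence is
  D(n) a_n + 1 a_{n-1} - 1 a_{n-2} = 0,  where D(n) = (r+n)(r+n-1) + (13/5)(r+n) + (12/25).
  a_n = [-1 a_{n-1} + 1 a_{n-2}] / D(n).
Since the indicial polynomial factors as (r - r_1)(r - r_2), D(n) = (r_1 + n - r_1)(r_1 + n - r_2) = n(n + 4/5).
Evaluating step by step (a_0 = 1):
  n = 1: D(1) = 1(1 + 4/5) = 9/5; numerator = -1(1) = -1; a_1 = (-1)/(9/5) = -5/9
  n = 2: D(2) = 2(2 + 4/5) = 28/5; numerator = -1(-5/9) + 1(1) = 14/9; a_2 = (14/9)/(28/5) = 5/18
  n = 3: D(3) = 3(3 + 4/5) = 57/5; numerator = -1(5/18) + 1(-5/9) = -5/6; a_3 = (-5/6)/(57/5) = -25/342
  n = 4: D(4) = 4(4 + 4/5) = 96/5; numerator = -1(-25/342) + 1(5/18) = 20/57; a_4 = (20/57)/(96/5) = 25/1368
  n = 5: D(5) = 5(5 + 4/5) = 29; numerator = -1(25/1368) + 1(-25/342) = -125/1368; a_5 = (-125/1368)/(29) = -125/39672
  n = 6: D(6) = 6(6 + 4/5) = 204/5; numerator = -1(-125/39672) + 1(25/1368) = 425/19836; a_6 = (425/19836)/(204/5) = 125/238032

r = -2/5; a_0 = 1; a_1 = -5/9; a_2 = 5/18; a_3 = -25/342; a_4 = 25/1368; a_5 = -125/39672; a_6 = 125/238032


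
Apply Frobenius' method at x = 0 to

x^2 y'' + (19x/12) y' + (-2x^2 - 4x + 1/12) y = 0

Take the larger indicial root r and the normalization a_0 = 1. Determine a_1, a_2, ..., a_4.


Write in Frobenius form y'' + (p(x)/x) y' + (q(x)/x^2) y = 0:
  p(x) = 19/12,  q(x) = -2x^2 - 4x + 1/12.
Indicial equation: r(r-1) + (19/12) r + (1/12) = 0 -> roots r_1 = -1/4, r_2 = -1/3.
Take r = r_1 = -1/4. Let y(x) = x^r sum_{n>=0} a_n x^n with a_0 = 1.
Substitute y = x^r sum a_n x^n and match x^{r+n}. The recurrence is
  D(n) a_n - 4 a_{n-1} - 2 a_{n-2} = 0,  where D(n) = (r+n)(r+n-1) + (19/12)(r+n) + (1/12).
  a_n = [4 a_{n-1} + 2 a_{n-2}] / D(n).
Since the indicial polynomial factors as (r - r_1)(r - r_2), D(n) = (r_1 + n - r_1)(r_1 + n - r_2) = n(n + 1/12).
Evaluating step by step (a_0 = 1):
  n = 1: D(1) = 1(1 + 1/12) = 13/12; numerator = 4(1) = 4; a_1 = (4)/(13/12) = 48/13
  n = 2: D(2) = 2(2 + 1/12) = 25/6; numerator = 4(48/13) + 2(1) = 218/13; a_2 = (218/13)/(25/6) = 1308/325
  n = 3: D(3) = 3(3 + 1/12) = 37/4; numerator = 4(1308/325) + 2(48/13) = 7632/325; a_3 = (7632/325)/(37/4) = 30528/12025
  n = 4: D(4) = 4(4 + 1/12) = 49/3; numerator = 4(30528/12025) + 2(1308/325) = 218904/12025; a_4 = (218904/12025)/(49/3) = 93816/84175

r = -1/4; a_0 = 1; a_1 = 48/13; a_2 = 1308/325; a_3 = 30528/12025; a_4 = 93816/84175


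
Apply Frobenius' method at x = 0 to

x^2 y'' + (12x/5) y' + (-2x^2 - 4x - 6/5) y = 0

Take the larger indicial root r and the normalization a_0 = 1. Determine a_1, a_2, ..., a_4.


Write in Frobenius form y'' + (p(x)/x) y' + (q(x)/x^2) y = 0:
  p(x) = 12/5,  q(x) = -2x^2 - 4x - 6/5.
Indicial equation: r(r-1) + (12/5) r + (-6/5) = 0 -> roots r_1 = 3/5, r_2 = -2.
Take r = r_1 = 3/5. Let y(x) = x^r sum_{n>=0} a_n x^n with a_0 = 1.
Substitute y = x^r sum a_n x^n and match x^{r+n}. The recurrence is
  D(n) a_n - 4 a_{n-1} - 2 a_{n-2} = 0,  where D(n) = (r+n)(r+n-1) + (12/5)(r+n) + (-6/5).
  a_n = [4 a_{n-1} + 2 a_{n-2}] / D(n).
Since the indicial polynomial factors as (r - r_1)(r - r_2), D(n) = (r_1 + n - r_1)(r_1 + n - r_2) = n(n + 13/5).
Evaluating step by step (a_0 = 1):
  n = 1: D(1) = 1(1 + 13/5) = 18/5; numerator = 4(1) = 4; a_1 = (4)/(18/5) = 10/9
  n = 2: D(2) = 2(2 + 13/5) = 46/5; numerator = 4(10/9) + 2(1) = 58/9; a_2 = (58/9)/(46/5) = 145/207
  n = 3: D(3) = 3(3 + 13/5) = 84/5; numerator = 4(145/207) + 2(10/9) = 1040/207; a_3 = (1040/207)/(84/5) = 1300/4347
  n = 4: D(4) = 4(4 + 13/5) = 132/5; numerator = 4(1300/4347) + 2(145/207) = 11290/4347; a_4 = (11290/4347)/(132/5) = 28225/286902

r = 3/5; a_0 = 1; a_1 = 10/9; a_2 = 145/207; a_3 = 1300/4347; a_4 = 28225/286902


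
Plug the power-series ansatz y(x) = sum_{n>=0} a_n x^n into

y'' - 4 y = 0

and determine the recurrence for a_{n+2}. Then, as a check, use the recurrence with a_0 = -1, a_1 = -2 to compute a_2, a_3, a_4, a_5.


Substitute y = sum_n a_n x^n into y'' + (const) y = 0.
y''(x) = sum_{n>=0} (n+2)(n+1) a_{n+2} x^n.
The ODE becomes sum_n [(n+2)(n+1) a_{n+2} - 4 a_n] x^n = 0.
Setting each coefficient to zero gives the recurrence:
  (n+2)(n+1) a_{n+2} - 4 a_n = 0,
  a_{n+2} = 4 / ((n+1)(n+2)) a_n.

Check with a_0 = -1, a_1 = -2 (apply the recurrence for n = 0, 1, 2, 3): a_0 = -1, a_1 = -2, a_2 = -2, a_3 = -4/3, a_4 = -2/3, a_5 = -4/15.

a_{n+2} = 4/((n+1)(n+2)) * a_n; check: a_0 = -1, a_1 = -2, a_2 = -2, a_3 = -4/3, a_4 = -2/3, a_5 = -4/15


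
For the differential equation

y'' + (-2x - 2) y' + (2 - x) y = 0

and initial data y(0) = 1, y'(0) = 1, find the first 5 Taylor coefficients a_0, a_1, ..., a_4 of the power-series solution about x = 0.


Ansatz: y(x) = sum_{n>=0} a_n x^n, so y'(x) = sum_{n>=1} n a_n x^(n-1) and y''(x) = sum_{n>=2} n(n-1) a_n x^(n-2).
Substitute into P(x) y'' + Q(x) y' + R(x) y = 0 with P(x) = 1, Q(x) = -2x - 2, R(x) = 2 - x, and match powers of x.
Initial conditions: a_0 = 1, a_1 = 1.
Setting the coefficient of each power of x to zero and solving order by order (substituting the coefficients already found):
  x^0: 2 a_2 - 2 a_1 + 2 a_0 = 0  ->  2 a_2 = 2 a_1 - 2 a_0 = 0  ->  a_2 = 0
  x^1: 6 a_3 - 4 a_2 - a_0 = 0  ->  6 a_3 = 4 a_2 + a_0 = 1  ->  a_3 = 1/6
  x^2: 12 a_4 - 6 a_3 - 2 a_2 - a_1 = 0  ->  12 a_4 = 6 a_3 + 2 a_2 + a_1 = 2  ->  a_4 = 1/6
Truncated series: y(x) = 1 + x + (1/6) x^3 + (1/6) x^4 + O(x^5).

a_0 = 1; a_1 = 1; a_2 = 0; a_3 = 1/6; a_4 = 1/6


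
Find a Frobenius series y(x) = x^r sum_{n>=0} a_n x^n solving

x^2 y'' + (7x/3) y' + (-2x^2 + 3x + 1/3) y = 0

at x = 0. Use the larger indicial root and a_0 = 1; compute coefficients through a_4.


Write in Frobenius form y'' + (p(x)/x) y' + (q(x)/x^2) y = 0:
  p(x) = 7/3,  q(x) = -2x^2 + 3x + 1/3.
Indicial equation: r(r-1) + (7/3) r + (1/3) = 0 -> roots r_1 = -1/3, r_2 = -1.
Take r = r_1 = -1/3. Let y(x) = x^r sum_{n>=0} a_n x^n with a_0 = 1.
Substitute y = x^r sum a_n x^n and match x^{r+n}. The recurrence is
  D(n) a_n + 3 a_{n-1} - 2 a_{n-2} = 0,  where D(n) = (r+n)(r+n-1) + (7/3)(r+n) + (1/3).
  a_n = [-3 a_{n-1} + 2 a_{n-2}] / D(n).
Since the indicial polynomial factors as (r - r_1)(r - r_2), D(n) = (r_1 + n - r_1)(r_1 + n - r_2) = n(n + 2/3).
Evaluating step by step (a_0 = 1):
  n = 1: D(1) = 1(1 + 2/3) = 5/3; numerator = -3(1) = -3; a_1 = (-3)/(5/3) = -9/5
  n = 2: D(2) = 2(2 + 2/3) = 16/3; numerator = -3(-9/5) + 2(1) = 37/5; a_2 = (37/5)/(16/3) = 111/80
  n = 3: D(3) = 3(3 + 2/3) = 11; numerator = -3(111/80) + 2(-9/5) = -621/80; a_3 = (-621/80)/(11) = -621/880
  n = 4: D(4) = 4(4 + 2/3) = 56/3; numerator = -3(-621/880) + 2(111/80) = 861/176; a_4 = (861/176)/(56/3) = 369/1408

r = -1/3; a_0 = 1; a_1 = -9/5; a_2 = 111/80; a_3 = -621/880; a_4 = 369/1408


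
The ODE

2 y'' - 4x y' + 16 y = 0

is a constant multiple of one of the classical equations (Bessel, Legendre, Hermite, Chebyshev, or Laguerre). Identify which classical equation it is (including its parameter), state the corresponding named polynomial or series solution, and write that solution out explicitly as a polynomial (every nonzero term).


All three coefficients share the factor 2; dividing through by 2 gives  y'' - 2x y' + 8 y = 0.
This matches the Hermite equation y'' - 2x y' + 2n y = 0 with 2n = 8, so n = 4; the polynomial solution is H_4(x).
With y = sum_k a_k x^k, matching x^k gives (k+2)(k+1) a_{k+2} = 2(k - n) a_k = 2(k - 4) a_k. The right side vanishes at k = 4, so the series with the parity of 4 terminates at degree 4.
Standard normalization: leading coefficient of H_n is 2^n, so a_4 = 2^4 = 16. Work downward with a_k = (k+1)(k+2) a_{k+2} / (2(k - n)):
  a_2 = (3)(4)(16) / (2(2 - 4)) = 192/(-4) = -48
  a_0 = (1)(2)(-48) / (2(0 - 4)) = -96/(-8) = 12
Hence H_4(x) = 16 x^4 - 48 x^2 + 12.

H_4(x); series = 16 x^4 - 48 x^2 + 12


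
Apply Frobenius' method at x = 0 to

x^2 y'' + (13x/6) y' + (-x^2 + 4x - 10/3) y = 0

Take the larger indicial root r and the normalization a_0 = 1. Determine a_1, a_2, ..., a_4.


Write in Frobenius form y'' + (p(x)/x) y' + (q(x)/x^2) y = 0:
  p(x) = 13/6,  q(x) = -x^2 + 4x - 10/3.
Indicial equation: r(r-1) + (13/6) r + (-10/3) = 0 -> roots r_1 = 4/3, r_2 = -5/2.
Take r = r_1 = 4/3. Let y(x) = x^r sum_{n>=0} a_n x^n with a_0 = 1.
Substitute y = x^r sum a_n x^n and match x^{r+n}. The recurrence is
  D(n) a_n + 4 a_{n-1} - 1 a_{n-2} = 0,  where D(n) = (r+n)(r+n-1) + (13/6)(r+n) + (-10/3).
  a_n = [-4 a_{n-1} + 1 a_{n-2}] / D(n).
Since the indicial polynomial factors as (r - r_1)(r - r_2), D(n) = (r_1 + n - r_1)(r_1 + n - r_2) = n(n + 23/6).
Evaluating step by step (a_0 = 1):
  n = 1: D(1) = 1(1 + 23/6) = 29/6; numerator = -4(1) = -4; a_1 = (-4)/(29/6) = -24/29
  n = 2: D(2) = 2(2 + 23/6) = 35/3; numerator = -4(-24/29) + 1(1) = 125/29; a_2 = (125/29)/(35/3) = 75/203
  n = 3: D(3) = 3(3 + 23/6) = 41/2; numerator = -4(75/203) + 1(-24/29) = -468/203; a_3 = (-468/203)/(41/2) = -936/8323
  n = 4: D(4) = 4(4 + 23/6) = 94/3; numerator = -4(-936/8323) + 1(75/203) = 6819/8323; a_4 = (6819/8323)/(94/3) = 20457/782362

r = 4/3; a_0 = 1; a_1 = -24/29; a_2 = 75/203; a_3 = -936/8323; a_4 = 20457/782362


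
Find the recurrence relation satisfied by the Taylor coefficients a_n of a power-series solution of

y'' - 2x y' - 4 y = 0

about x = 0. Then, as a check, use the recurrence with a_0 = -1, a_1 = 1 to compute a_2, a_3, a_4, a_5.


Substitute y = sum_n a_n x^n.
y''(x) has coefficient (n+2)(n+1) a_{n+2} at x^n;
-2 x y'(x) has coefficient -2 n a_n at x^n (shift);
-4 y(x) has coefficient -4 a_n at x^n.
Matching x^n: (n+2)(n+1) a_{n+2} + (-2n - 4) a_n = 0.
Thus a_{n+2} = (2n + 4) / ((n+1)(n+2)) * a_n.

Check with a_0 = -1, a_1 = 1 (apply the recurrence for n = 0, 1, 2, 3): a_0 = -1, a_1 = 1, a_2 = -2, a_3 = 1, a_4 = -4/3, a_5 = 1/2.

a_(n+2) = (2n + 4) / ((n+1)(n+2)) * a_n; check: a_0 = -1, a_1 = 1, a_2 = -2, a_3 = 1, a_4 = -4/3, a_5 = 1/2


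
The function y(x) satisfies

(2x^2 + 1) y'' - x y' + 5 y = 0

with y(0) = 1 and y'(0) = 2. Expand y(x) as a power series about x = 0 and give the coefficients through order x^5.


Ansatz: y(x) = sum_{n>=0} a_n x^n, so y'(x) = sum_{n>=1} n a_n x^(n-1) and y''(x) = sum_{n>=2} n(n-1) a_n x^(n-2).
Substitute into P(x) y'' + Q(x) y' + R(x) y = 0 with P(x) = 2x^2 + 1, Q(x) = -x, R(x) = 5, and match powers of x.
Initial conditions: a_0 = 1, a_1 = 2.
Setting the coefficient of each power of x to zero and solving order by order (substituting the coefficients already found):
  x^0: 2 a_2 + 5 a_0 = 0  ->  2 a_2 = -5 a_0 = -5  ->  a_2 = -5/2
  x^1: 6 a_3 + 4 a_1 = 0  ->  6 a_3 = -4 a_1 = -8  ->  a_3 = -4/3
  x^2: 12 a_4 + 7 a_2 = 0  ->  12 a_4 = -7 a_2 = 35/2  ->  a_4 = 35/24
  x^3: 20 a_5 + 14 a_3 = 0  ->  20 a_5 = -14 a_3 = 56/3  ->  a_5 = 14/15
Truncated series: y(x) = 1 + 2 x - (5/2) x^2 - (4/3) x^3 + (35/24) x^4 + (14/15) x^5 + O(x^6).

a_0 = 1; a_1 = 2; a_2 = -5/2; a_3 = -4/3; a_4 = 35/24; a_5 = 14/15


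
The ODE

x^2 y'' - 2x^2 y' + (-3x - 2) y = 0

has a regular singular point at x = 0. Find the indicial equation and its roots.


Divide by x^2 to reach normal form y'' + P_1(x) y' + P_2(x) y = 0 with P_1(x) = -2 and P_2(x) = -3/x - 2/x^2.
x = 0 is a singular point because the y-coefficient -3/x - 2/x^2 has a pole at x = 0.
It is a regular singular point because x P_1(x) = p(x) = -2x and x^2 P_2(x) = q(x) = -3x - 2 are polynomials, hence analytic at x = 0.
p(0) = 0,  q(0) = -2.
Indicial equation: r(r-1) + p(0) r + q(0) = 0, i.e. r^2 + (p(0) - 1) r + q(0) = 0, i.e. r^2 - 1 r - 2 = 0.
Discriminant: (-1)^2 - 4(-2) = 9, so r = (1 ± 3)/2.
Solving: r_1 = 2, r_2 = -1.

indicial: r^2 - 1 r - 2 = 0; roots r_1 = 2, r_2 = -1


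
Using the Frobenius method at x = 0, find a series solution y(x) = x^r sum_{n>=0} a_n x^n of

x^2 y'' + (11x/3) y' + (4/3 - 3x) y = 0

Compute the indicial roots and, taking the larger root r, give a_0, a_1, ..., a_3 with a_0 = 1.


Write in Frobenius form y'' + (p(x)/x) y' + (q(x)/x^2) y = 0:
  p(x) = 11/3,  q(x) = 4/3 - 3x.
Indicial equation: r(r-1) + (11/3) r + (4/3) = 0 -> roots r_1 = -2/3, r_2 = -2.
Take r = r_1 = -2/3. Let y(x) = x^r sum_{n>=0} a_n x^n with a_0 = 1.
Substitute y = x^r sum a_n x^n and match x^{r+n}. The recurrence is
  D(n) a_n - 3 a_{n-1} = 0,  where D(n) = (r+n)(r+n-1) + (11/3)(r+n) + (4/3).
  a_n = 3 / D(n) * a_{n-1}.
Since the indicial polynomial factors as (r - r_1)(r - r_2), D(n) = (r_1 + n - r_1)(r_1 + n - r_2) = n(n + 4/3).
Evaluating step by step (a_0 = 1):
  n = 1: D(1) = 1(1 + 4/3) = 7/3; numerator = 3(1) = 3; a_1 = (3)/(7/3) = 9/7
  n = 2: D(2) = 2(2 + 4/3) = 20/3; numerator = 3(9/7) = 27/7; a_2 = (27/7)/(20/3) = 81/140
  n = 3: D(3) = 3(3 + 4/3) = 13; numerator = 3(81/140) = 243/140; a_3 = (243/140)/(13) = 243/1820

r = -2/3; a_0 = 1; a_1 = 9/7; a_2 = 81/140; a_3 = 243/1820


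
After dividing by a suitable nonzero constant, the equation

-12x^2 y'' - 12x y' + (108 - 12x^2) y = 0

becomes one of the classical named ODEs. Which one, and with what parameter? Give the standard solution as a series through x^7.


All three coefficients share the factor -12; dividing through by -12 gives  x^2 y'' + x y' + (x^2 - 9) y = 0.
This matches the Bessel equation x^2 y'' + x y' + (x^2 - nu^2) y = 0 with nu^2 = 9, so nu = 3; the solution bounded at x = 0 is J_3(x).
Frobenius at x = 0: indicial roots ±nu; for r = nu the recurrence k(k + 2nu) c_k = -c_{k-2} gives the standard series J_nu(x) = sum_{k>=0} (-1)^k / (k! (k+nu)!) (x/2)^(2k+nu). Evaluate the first 3 terms:
  k = 0: (-1)^0 / (0! * 3! * 2^3) x^3 = 1/(1*6*8) x^3 = (1/48) x^3
  k = 1: (-1)^1 / (1! * 4! * 2^5) x^5 = -1/(1*24*32) x^5 = (-1/768) x^5
  k = 2: (-1)^2 / (2! * 5! * 2^7) x^7 = 1/(2*120*128) x^7 = (1/30720) x^7
Hence J_3(x) = x^7/30720 - x^5/768 + x^3/48 + ....

J_3(x); series = x^7/30720 - x^5/768 + x^3/48


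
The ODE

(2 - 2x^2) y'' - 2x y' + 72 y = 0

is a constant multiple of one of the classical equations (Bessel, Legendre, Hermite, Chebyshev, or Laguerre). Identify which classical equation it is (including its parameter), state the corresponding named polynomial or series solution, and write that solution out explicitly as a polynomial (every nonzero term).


All three coefficients share the factor 2; dividing through by 2 gives  (1 - x^2) y'' - x y' + 36 y = 0.
This matches the Chebyshev equation (1 - x^2) y'' - x y' + n^2 y = 0 (note the -x y' term, not -2x y') with n^2 = 36, so n = 6; the polynomial solution is T_6(x).
With y = sum_k a_k x^k, matching x^k gives (k+2)(k+1) a_{k+2} = (k^2 - n^2) a_k = (k - 6)(k + 6) a_k. The right side vanishes at k = 6, so the series with the parity of 6 terminates at degree 6.
Standard normalization: leading coefficient of T_n is 2^(n-1), so a_6 = 2^5 = 32. Work downward with a_k = (k+1)(k+2) a_{k+2} / ((k - 6)(k + 6)):
  a_4 = (5)(6)(32) / ((4 - 6)(4 + 6)) = 960/(-20) = -48
  a_2 = (3)(4)(-48) / ((2 - 6)(2 + 6)) = -576/(-32) = 18
  a_0 = (1)(2)(18) / ((0 - 6)(0 + 6)) = 36/(-36) = -1
Hence T_6(x) = 32 x^6 - 48 x^4 + 18 x^2 - 1.

T_6(x); series = 32 x^6 - 48 x^4 + 18 x^2 - 1


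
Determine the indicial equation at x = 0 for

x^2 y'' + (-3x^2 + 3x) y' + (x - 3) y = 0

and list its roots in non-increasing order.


Divide by x^2 to reach normal form y'' + P_1(x) y' + P_2(x) y = 0 with P_1(x) = -3 + 3/x and P_2(x) = 1/x - 3/x^2.
x = 0 is a singular point because the y'-coefficient -3 + 3/x has a pole at x = 0 and the y-coefficient 1/x - 3/x^2 has a pole at x = 0.
It is a regular singular point because x P_1(x) = p(x) = 3 - 3x and x^2 P_2(x) = q(x) = x - 3 are polynomials, hence analytic at x = 0.
p(0) = 3,  q(0) = -3.
Indicial equation: r(r-1) + p(0) r + q(0) = 0, i.e. r^2 + (p(0) - 1) r + q(0) = 0, i.e. r^2 + 2 r - 3 = 0.
Discriminant: (2)^2 - 4(-3) = 16, so r = (-2 ± 4)/2.
Solving: r_1 = 1, r_2 = -3.

indicial: r^2 + 2 r - 3 = 0; roots r_1 = 1, r_2 = -3


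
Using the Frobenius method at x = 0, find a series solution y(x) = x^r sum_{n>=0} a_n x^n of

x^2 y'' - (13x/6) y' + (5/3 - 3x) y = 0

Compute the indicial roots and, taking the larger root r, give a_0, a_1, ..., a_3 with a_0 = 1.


Write in Frobenius form y'' + (p(x)/x) y' + (q(x)/x^2) y = 0:
  p(x) = -13/6,  q(x) = 5/3 - 3x.
Indicial equation: r(r-1) + (-13/6) r + (5/3) = 0 -> roots r_1 = 5/2, r_2 = 2/3.
Take r = r_1 = 5/2. Let y(x) = x^r sum_{n>=0} a_n x^n with a_0 = 1.
Substitute y = x^r sum a_n x^n and match x^{r+n}. The recurrence is
  D(n) a_n - 3 a_{n-1} = 0,  where D(n) = (r+n)(r+n-1) + (-13/6)(r+n) + (5/3).
  a_n = 3 / D(n) * a_{n-1}.
Since the indicial polynomial factors as (r - r_1)(r - r_2), D(n) = (r_1 + n - r_1)(r_1 + n - r_2) = n(n + 11/6).
Evaluating step by step (a_0 = 1):
  n = 1: D(1) = 1(1 + 11/6) = 17/6; numerator = 3(1) = 3; a_1 = (3)/(17/6) = 18/17
  n = 2: D(2) = 2(2 + 11/6) = 23/3; numerator = 3(18/17) = 54/17; a_2 = (54/17)/(23/3) = 162/391
  n = 3: D(3) = 3(3 + 11/6) = 29/2; numerator = 3(162/391) = 486/391; a_3 = (486/391)/(29/2) = 972/11339

r = 5/2; a_0 = 1; a_1 = 18/17; a_2 = 162/391; a_3 = 972/11339


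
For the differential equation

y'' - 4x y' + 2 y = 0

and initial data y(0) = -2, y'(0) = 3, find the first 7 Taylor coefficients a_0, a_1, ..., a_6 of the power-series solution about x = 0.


Ansatz: y(x) = sum_{n>=0} a_n x^n, so y'(x) = sum_{n>=1} n a_n x^(n-1) and y''(x) = sum_{n>=2} n(n-1) a_n x^(n-2).
Substitute into P(x) y'' + Q(x) y' + R(x) y = 0 with P(x) = 1, Q(x) = -4x, R(x) = 2, and match powers of x.
Initial conditions: a_0 = -2, a_1 = 3.
Setting the coefficient of each power of x to zero and solving order by order (substituting the coefficients already found):
  x^0: 2 a_2 + 2 a_0 = 0  ->  2 a_2 = -2 a_0 = 4  ->  a_2 = 2
  x^1: 6 a_3 - 2 a_1 = 0  ->  6 a_3 = 2 a_1 = 6  ->  a_3 = 1
  x^2: 12 a_4 - 6 a_2 = 0  ->  12 a_4 = 6 a_2 = 12  ->  a_4 = 1
  x^3: 20 a_5 - 10 a_3 = 0  ->  20 a_5 = 10 a_3 = 10  ->  a_5 = 1/2
  x^4: 30 a_6 - 14 a_4 = 0  ->  30 a_6 = 14 a_4 = 14  ->  a_6 = 7/15
Truncated series: y(x) = -2 + 3 x + 2 x^2 + x^3 + x^4 + (1/2) x^5 + (7/15) x^6 + O(x^7).

a_0 = -2; a_1 = 3; a_2 = 2; a_3 = 1; a_4 = 1; a_5 = 1/2; a_6 = 7/15


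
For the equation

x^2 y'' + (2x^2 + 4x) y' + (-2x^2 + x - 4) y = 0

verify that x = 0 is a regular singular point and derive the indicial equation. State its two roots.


Divide by x^2 to reach normal form y'' + P_1(x) y' + P_2(x) y = 0 with P_1(x) = 2 + 4/x and P_2(x) = -2 + 1/x - 4/x^2.
x = 0 is a singular point because the y'-coefficient 2 + 4/x has a pole at x = 0 and the y-coefficient -2 + 1/x - 4/x^2 has a pole at x = 0.
It is a regular singular point because x P_1(x) = p(x) = 2x + 4 and x^2 P_2(x) = q(x) = -2x^2 + x - 4 are polynomials, hence analytic at x = 0.
p(0) = 4,  q(0) = -4.
Indicial equation: r(r-1) + p(0) r + q(0) = 0, i.e. r^2 + (p(0) - 1) r + q(0) = 0, i.e. r^2 + 3 r - 4 = 0.
Discriminant: (3)^2 - 4(-4) = 25, so r = (-3 ± 5)/2.
Solving: r_1 = 1, r_2 = -4.

indicial: r^2 + 3 r - 4 = 0; roots r_1 = 1, r_2 = -4


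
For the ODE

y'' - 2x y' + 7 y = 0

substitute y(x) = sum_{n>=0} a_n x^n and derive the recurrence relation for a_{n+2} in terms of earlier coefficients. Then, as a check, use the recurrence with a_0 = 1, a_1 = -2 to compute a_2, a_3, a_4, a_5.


Substitute y = sum_n a_n x^n.
y''(x) has coefficient (n+2)(n+1) a_{n+2} at x^n;
-2 x y'(x) has coefficient -2 n a_n at x^n (shift);
7 y(x) has coefficient 7 a_n at x^n.
Matching x^n: (n+2)(n+1) a_{n+2} + (-2n + 7) a_n = 0.
Thus a_{n+2} = (2n - 7) / ((n+1)(n+2)) * a_n.

Check with a_0 = 1, a_1 = -2 (apply the recurrence for n = 0, 1, 2, 3): a_0 = 1, a_1 = -2, a_2 = -7/2, a_3 = 5/3, a_4 = 7/8, a_5 = -1/12.

a_(n+2) = (2n - 7) / ((n+1)(n+2)) * a_n; check: a_0 = 1, a_1 = -2, a_2 = -7/2, a_3 = 5/3, a_4 = 7/8, a_5 = -1/12


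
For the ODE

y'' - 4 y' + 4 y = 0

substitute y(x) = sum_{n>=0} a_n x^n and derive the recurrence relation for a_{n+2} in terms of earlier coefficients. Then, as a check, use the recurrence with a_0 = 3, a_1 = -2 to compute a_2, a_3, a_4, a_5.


Substitute y = sum_n a_n x^n.
y''(x) has coefficient (n+2)(n+1) a_{n+2} at x^n;
-4 y'(x) has coefficient -4 (n+1) a_{n+1} at x^n;
4 y(x) has coefficient 4 a_n at x^n.
Matching x^n: (n+2)(n+1) a_{n+2} - 4 (n+1) a_{n+1} + 4 a_n = 0.
Thus a_{n+2} = [4 (n+1) a_{n+1} - 4 a_n] / ((n+1)(n+2)).

Check with a_0 = 3, a_1 = -2 (apply the recurrence for n = 0, 1, 2, 3): a_0 = 3, a_1 = -2, a_2 = -10, a_3 = -12, a_4 = -26/3, a_5 = -68/15.

a_(n+2) = [4 (n+1) a_(n+1) - 4 a_n] / ((n+1)(n+2)); check: a_0 = 3, a_1 = -2, a_2 = -10, a_3 = -12, a_4 = -26/3, a_5 = -68/15


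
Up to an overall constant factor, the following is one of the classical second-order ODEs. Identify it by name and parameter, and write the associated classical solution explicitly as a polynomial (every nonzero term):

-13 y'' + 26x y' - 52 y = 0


All three coefficients share the factor -13; dividing through by -13 gives  y'' - 2x y' + 4 y = 0.
This matches the Hermite equation y'' - 2x y' + 2n y = 0 with 2n = 4, so n = 2; the polynomial solution is H_2(x).
With y = sum_k a_k x^k, matching x^k gives (k+2)(k+1) a_{k+2} = 2(k - n) a_k = 2(k - 2) a_k. The right side vanishes at k = 2, so the series with the parity of 2 terminates at degree 2.
Standard normalization: leading coefficient of H_n is 2^n, so a_2 = 2^2 = 4. Work downward with a_k = (k+1)(k+2) a_{k+2} / (2(k - n)):
  a_0 = (1)(2)(4) / (2(0 - 2)) = 8/(-4) = -2
Hence H_2(x) = 4 x^2 - 2.

H_2(x); series = 4 x^2 - 2


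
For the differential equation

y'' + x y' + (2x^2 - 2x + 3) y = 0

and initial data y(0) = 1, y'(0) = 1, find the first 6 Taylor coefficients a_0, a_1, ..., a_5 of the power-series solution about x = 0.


Ansatz: y(x) = sum_{n>=0} a_n x^n, so y'(x) = sum_{n>=1} n a_n x^(n-1) and y''(x) = sum_{n>=2} n(n-1) a_n x^(n-2).
Substitute into P(x) y'' + Q(x) y' + R(x) y = 0 with P(x) = 1, Q(x) = x, R(x) = 2x^2 - 2x + 3, and match powers of x.
Initial conditions: a_0 = 1, a_1 = 1.
Setting the coefficient of each power of x to zero and solving order by order (substituting the coefficients already found):
  x^0: 2 a_2 + 3 a_0 = 0  ->  2 a_2 = -3 a_0 = -3  ->  a_2 = -3/2
  x^1: 6 a_3 + 4 a_1 - 2 a_0 = 0  ->  6 a_3 = -4 a_1 + 2 a_0 = -2  ->  a_3 = -1/3
  x^2: 12 a_4 + 5 a_2 - 2 a_1 + 2 a_0 = 0  ->  12 a_4 = -5 a_2 + 2 a_1 - 2 a_0 = 15/2  ->  a_4 = 5/8
  x^3: 20 a_5 + 6 a_3 - 2 a_2 + 2 a_1 = 0  ->  20 a_5 = -6 a_3 + 2 a_2 - 2 a_1 = -3  ->  a_5 = -3/20
Truncated series: y(x) = 1 + x - (3/2) x^2 - (1/3) x^3 + (5/8) x^4 - (3/20) x^5 + O(x^6).

a_0 = 1; a_1 = 1; a_2 = -3/2; a_3 = -1/3; a_4 = 5/8; a_5 = -3/20
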